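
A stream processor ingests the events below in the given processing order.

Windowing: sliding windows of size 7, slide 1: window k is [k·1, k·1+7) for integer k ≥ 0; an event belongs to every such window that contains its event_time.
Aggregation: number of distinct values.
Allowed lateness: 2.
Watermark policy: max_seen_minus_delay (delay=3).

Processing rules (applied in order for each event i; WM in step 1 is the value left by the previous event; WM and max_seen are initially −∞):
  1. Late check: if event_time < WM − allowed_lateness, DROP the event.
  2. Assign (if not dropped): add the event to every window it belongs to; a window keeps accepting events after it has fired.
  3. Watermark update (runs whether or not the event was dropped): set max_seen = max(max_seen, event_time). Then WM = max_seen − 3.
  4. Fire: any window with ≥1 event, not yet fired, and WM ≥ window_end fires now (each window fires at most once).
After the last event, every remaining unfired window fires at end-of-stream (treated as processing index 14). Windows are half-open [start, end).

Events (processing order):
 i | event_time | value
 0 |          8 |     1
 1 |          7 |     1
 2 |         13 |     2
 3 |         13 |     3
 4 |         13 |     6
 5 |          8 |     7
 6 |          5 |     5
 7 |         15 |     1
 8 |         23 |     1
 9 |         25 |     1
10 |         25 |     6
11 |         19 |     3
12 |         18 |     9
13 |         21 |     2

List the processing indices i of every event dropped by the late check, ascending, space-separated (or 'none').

6 11 12

i=0 t=8 v=1: → [8,15),[7,14),[6,13),[5,12),[4,11),[3,10),[2,9); WM=5
i=1 t=7 v=1: → [7,14),[6,13),[5,12),[4,11),[3,10),[2,9),[1,8); WM=5
i=2 t=13 v=2: → [13,20),[12,19),[11,18),[10,17),[9,16),[8,15),[7,14); WM=10; [1,8) fires=1 [2,9) fires=1 [3,10) fires=1
i=3 t=13 v=3: → [13,20),[12,19),[11,18),[10,17),[9,16),[8,15),[7,14); WM=10
i=4 t=13 v=6: → [13,20),[12,19),[11,18),[10,17),[9,16),[8,15),[7,14); WM=10
i=5 t=8 v=7: → [8,15),[7,14),[6,13),[5,12),[4,11),[3,10),[2,9); WM=10
i=6 t=5 v=5: DROP (t<10-2); WM=10
i=7 t=15 v=1: → [15,22),[14,21),[13,20),[12,19),[11,18),[10,17),[9,16); WM=12; [4,11) fires=2 [5,12) fires=2
i=8 t=23 v=1: → [23,30),[22,29),[21,28),[20,27),[19,26),[18,25),[17,24); WM=20; [6,13) fires=2 [7,14) fires=5 [8,15) fires=5 [9,16) fires=4 [10,17) fires=4 [11,18) fires=4 [12,19) fires=4 [13,20) fires=4
i=9 t=25 v=1: → [25,32),[24,31),[23,30),[22,29),[21,28),[20,27),[19,26); WM=22; [14,21) fires=1 [15,22) fires=1
i=10 t=25 v=6: → [25,32),[24,31),[23,30),[22,29),[21,28),[20,27),[19,26); WM=22
i=11 t=19 v=3: DROP (t<22-2); WM=22
i=12 t=18 v=9: DROP (t<22-2); WM=22
i=13 t=21 v=2: → [21,28),[20,27),[19,26),[18,25),[17,24),[16,23),[15,22); WM=22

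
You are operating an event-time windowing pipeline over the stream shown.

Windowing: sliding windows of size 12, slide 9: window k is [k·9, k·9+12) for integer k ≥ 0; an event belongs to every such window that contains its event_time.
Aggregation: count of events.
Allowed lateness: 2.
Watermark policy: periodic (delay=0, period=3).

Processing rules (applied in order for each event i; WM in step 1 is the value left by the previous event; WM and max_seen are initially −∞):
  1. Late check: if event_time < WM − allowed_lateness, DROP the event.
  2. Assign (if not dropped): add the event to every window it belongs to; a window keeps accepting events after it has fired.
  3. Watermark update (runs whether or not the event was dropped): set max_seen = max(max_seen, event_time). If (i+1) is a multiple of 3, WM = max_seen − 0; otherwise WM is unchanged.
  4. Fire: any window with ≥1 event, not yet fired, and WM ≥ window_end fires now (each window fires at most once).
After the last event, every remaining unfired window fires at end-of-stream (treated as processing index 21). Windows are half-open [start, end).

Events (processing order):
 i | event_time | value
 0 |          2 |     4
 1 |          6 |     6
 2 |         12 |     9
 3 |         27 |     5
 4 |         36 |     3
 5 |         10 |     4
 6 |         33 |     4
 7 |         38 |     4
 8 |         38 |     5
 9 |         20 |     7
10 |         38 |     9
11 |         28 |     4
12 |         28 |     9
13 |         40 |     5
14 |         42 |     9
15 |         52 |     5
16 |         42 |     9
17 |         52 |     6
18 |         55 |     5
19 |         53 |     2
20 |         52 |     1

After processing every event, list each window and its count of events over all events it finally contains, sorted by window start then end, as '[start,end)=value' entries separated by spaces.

i=0 t=2 v=4: → [0,12); WM=−∞
i=1 t=6 v=6: → [0,12); WM=−∞
i=2 t=12 v=9: → [9,21); WM=12; [0,12) fires=2
i=3 t=27 v=5: → [27,39),[18,30); WM=12
i=4 t=36 v=3: → [36,48),[27,39); WM=12
i=5 t=10 v=4: → [9,21),[0,12); WM=36; [9,21) fires=2 [18,30) fires=1
i=6 t=33 v=4: DROP (t<36-2); WM=36
i=7 t=38 v=4: → [36,48),[27,39); WM=36
i=8 t=38 v=5: → [36,48),[27,39); WM=38
i=9 t=20 v=7: DROP (t<38-2); WM=38
i=10 t=38 v=9: → [36,48),[27,39); WM=38
i=11 t=28 v=4: DROP (t<38-2); WM=38
i=12 t=28 v=9: DROP (t<38-2); WM=38
i=13 t=40 v=5: → [36,48); WM=38
i=14 t=42 v=9: → [36,48); WM=42; [27,39) fires=5
i=15 t=52 v=5: → [45,57); WM=42
i=16 t=42 v=9: → [36,48); WM=42
i=17 t=52 v=6: → [45,57); WM=52; [36,48) fires=7
i=18 t=55 v=5: → [54,66),[45,57); WM=52
i=19 t=53 v=2: → [45,57); WM=52
i=20 t=52 v=1: → [45,57); WM=55

[0,12)=3 [9,21)=2 [18,30)=1 [27,39)=5 [36,48)=7 [45,57)=5 [54,66)=1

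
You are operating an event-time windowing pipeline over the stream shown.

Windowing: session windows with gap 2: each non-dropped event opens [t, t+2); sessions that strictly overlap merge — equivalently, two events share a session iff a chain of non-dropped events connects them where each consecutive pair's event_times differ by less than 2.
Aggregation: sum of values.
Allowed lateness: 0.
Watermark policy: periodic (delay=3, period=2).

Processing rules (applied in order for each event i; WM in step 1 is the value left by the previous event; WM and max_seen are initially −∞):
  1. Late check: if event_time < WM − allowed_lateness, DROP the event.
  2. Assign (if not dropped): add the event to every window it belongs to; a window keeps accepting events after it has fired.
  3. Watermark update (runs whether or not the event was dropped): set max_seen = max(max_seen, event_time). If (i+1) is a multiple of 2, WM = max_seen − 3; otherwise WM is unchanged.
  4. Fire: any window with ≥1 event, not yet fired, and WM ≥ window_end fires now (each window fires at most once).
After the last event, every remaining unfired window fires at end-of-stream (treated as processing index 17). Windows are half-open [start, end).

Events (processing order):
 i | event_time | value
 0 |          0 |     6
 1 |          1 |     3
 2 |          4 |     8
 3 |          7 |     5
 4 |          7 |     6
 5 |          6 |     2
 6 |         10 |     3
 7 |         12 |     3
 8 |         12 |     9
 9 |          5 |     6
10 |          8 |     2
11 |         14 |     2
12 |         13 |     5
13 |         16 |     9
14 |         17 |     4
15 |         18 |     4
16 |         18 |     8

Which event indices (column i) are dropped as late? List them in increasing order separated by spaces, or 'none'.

9 10

i=0 t=0 v=6: → [0,2); WM=−∞
i=1 t=1 v=3: → [0,3); WM=-2
i=2 t=4 v=8: → [4,6); WM=-2
i=3 t=7 v=5: → [7,9); WM=4
i=4 t=7 v=6: → [7,9); WM=4
i=5 t=6 v=2: → [6,9); WM=4
i=6 t=10 v=3: → [10,12); WM=4
i=7 t=12 v=3: → [12,14); WM=9
i=8 t=12 v=9: → [12,14); WM=9
i=9 t=5 v=6: DROP (t<9-0); WM=9
i=10 t=8 v=2: DROP (t<9-0); WM=9
i=11 t=14 v=2: → [14,16); WM=11
i=12 t=13 v=5: → [12,16); WM=11
i=13 t=16 v=9: → [16,18); WM=13
i=14 t=17 v=4: → [16,19); WM=13
i=15 t=18 v=4: → [16,20); WM=15
i=16 t=18 v=8: → [16,20); WM=15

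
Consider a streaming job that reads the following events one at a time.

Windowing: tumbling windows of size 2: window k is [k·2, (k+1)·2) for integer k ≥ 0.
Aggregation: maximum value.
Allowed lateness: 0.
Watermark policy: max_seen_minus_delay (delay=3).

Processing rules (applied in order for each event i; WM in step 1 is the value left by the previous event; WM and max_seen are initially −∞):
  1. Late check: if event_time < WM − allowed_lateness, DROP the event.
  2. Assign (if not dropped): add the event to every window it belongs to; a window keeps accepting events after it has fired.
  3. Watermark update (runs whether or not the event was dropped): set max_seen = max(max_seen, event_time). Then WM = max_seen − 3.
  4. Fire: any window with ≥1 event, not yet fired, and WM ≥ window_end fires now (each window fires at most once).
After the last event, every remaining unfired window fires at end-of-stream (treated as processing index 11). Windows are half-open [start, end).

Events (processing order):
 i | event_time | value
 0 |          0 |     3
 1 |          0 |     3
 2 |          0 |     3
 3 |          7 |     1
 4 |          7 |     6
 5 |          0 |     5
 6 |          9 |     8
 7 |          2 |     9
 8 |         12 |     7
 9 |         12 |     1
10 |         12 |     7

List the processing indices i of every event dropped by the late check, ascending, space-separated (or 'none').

5 7

i=0 t=0 v=3: → [0,2); WM=-3
i=1 t=0 v=3: → [0,2); WM=-3
i=2 t=0 v=3: → [0,2); WM=-3
i=3 t=7 v=1: → [6,8); WM=4; [0,2) fires=3
i=4 t=7 v=6: → [6,8); WM=4
i=5 t=0 v=5: DROP (t<4-0); WM=4
i=6 t=9 v=8: → [8,10); WM=6
i=7 t=2 v=9: DROP (t<6-0); WM=6
i=8 t=12 v=7: → [12,14); WM=9; [6,8) fires=6
i=9 t=12 v=1: → [12,14); WM=9
i=10 t=12 v=7: → [12,14); WM=9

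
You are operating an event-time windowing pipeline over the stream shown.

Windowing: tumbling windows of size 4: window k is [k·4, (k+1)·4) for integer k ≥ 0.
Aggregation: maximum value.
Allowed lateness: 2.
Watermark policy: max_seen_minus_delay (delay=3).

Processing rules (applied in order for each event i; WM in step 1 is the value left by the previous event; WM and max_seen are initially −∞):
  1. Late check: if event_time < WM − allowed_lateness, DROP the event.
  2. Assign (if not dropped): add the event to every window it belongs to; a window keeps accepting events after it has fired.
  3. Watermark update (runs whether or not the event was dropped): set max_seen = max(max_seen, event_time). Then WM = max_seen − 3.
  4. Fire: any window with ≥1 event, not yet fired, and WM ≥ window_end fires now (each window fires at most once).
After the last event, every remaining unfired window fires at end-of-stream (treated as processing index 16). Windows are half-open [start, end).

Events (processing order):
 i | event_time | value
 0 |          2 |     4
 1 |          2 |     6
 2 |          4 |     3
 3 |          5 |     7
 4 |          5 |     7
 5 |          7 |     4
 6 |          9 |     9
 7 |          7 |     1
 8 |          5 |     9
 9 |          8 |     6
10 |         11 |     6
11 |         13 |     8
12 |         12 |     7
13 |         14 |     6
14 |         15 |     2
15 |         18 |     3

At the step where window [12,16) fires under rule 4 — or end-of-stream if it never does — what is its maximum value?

i=0 t=2 v=4: → [0,4); WM=-1
i=1 t=2 v=6: → [0,4); WM=-1
i=2 t=4 v=3: → [4,8); WM=1
i=3 t=5 v=7: → [4,8); WM=2
i=4 t=5 v=7: → [4,8); WM=2
i=5 t=7 v=4: → [4,8); WM=4; [0,4) fires=6
i=6 t=9 v=9: → [8,12); WM=6
i=7 t=7 v=1: → [4,8); WM=6
i=8 t=5 v=9: → [4,8); WM=6
i=9 t=8 v=6: → [8,12); WM=6
i=10 t=11 v=6: → [8,12); WM=8; [4,8) fires=9
i=11 t=13 v=8: → [12,16); WM=10
i=12 t=12 v=7: → [12,16); WM=10
i=13 t=14 v=6: → [12,16); WM=11
i=14 t=15 v=2: → [12,16); WM=12; [8,12) fires=9
i=15 t=18 v=3: → [16,20); WM=15

8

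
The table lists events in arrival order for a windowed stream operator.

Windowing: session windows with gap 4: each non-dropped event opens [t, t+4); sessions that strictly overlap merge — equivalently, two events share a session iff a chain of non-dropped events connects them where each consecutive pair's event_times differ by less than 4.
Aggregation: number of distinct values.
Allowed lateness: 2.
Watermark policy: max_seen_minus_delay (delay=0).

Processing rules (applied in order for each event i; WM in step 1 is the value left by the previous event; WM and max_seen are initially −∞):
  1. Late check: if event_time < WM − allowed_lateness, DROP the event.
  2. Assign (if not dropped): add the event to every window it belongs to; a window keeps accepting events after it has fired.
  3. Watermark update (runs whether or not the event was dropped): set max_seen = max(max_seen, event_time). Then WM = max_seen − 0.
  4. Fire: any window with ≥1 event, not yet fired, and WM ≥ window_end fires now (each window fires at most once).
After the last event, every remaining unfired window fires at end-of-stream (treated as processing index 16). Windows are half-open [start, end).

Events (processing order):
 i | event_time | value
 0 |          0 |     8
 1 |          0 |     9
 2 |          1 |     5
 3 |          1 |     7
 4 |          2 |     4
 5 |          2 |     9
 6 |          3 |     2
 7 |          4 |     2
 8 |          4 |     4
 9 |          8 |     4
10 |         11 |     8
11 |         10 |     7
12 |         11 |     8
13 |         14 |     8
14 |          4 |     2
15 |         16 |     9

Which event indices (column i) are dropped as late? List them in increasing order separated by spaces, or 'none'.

i=0 t=0 v=8: → [0,4); WM=0
i=1 t=0 v=9: → [0,4); WM=0
i=2 t=1 v=5: → [0,5); WM=1
i=3 t=1 v=7: → [0,5); WM=1
i=4 t=2 v=4: → [0,6); WM=2
i=5 t=2 v=9: → [0,6); WM=2
i=6 t=3 v=2: → [0,7); WM=3
i=7 t=4 v=2: → [0,8); WM=4
i=8 t=4 v=4: → [0,8); WM=4
i=9 t=8 v=4: → [8,12); WM=8
i=10 t=11 v=8: → [8,15); WM=11
i=11 t=10 v=7: → [8,15); WM=11
i=12 t=11 v=8: → [8,15); WM=11
i=13 t=14 v=8: → [8,18); WM=14
i=14 t=4 v=2: DROP (t<14-2); WM=14
i=15 t=16 v=9: → [8,20); WM=16

14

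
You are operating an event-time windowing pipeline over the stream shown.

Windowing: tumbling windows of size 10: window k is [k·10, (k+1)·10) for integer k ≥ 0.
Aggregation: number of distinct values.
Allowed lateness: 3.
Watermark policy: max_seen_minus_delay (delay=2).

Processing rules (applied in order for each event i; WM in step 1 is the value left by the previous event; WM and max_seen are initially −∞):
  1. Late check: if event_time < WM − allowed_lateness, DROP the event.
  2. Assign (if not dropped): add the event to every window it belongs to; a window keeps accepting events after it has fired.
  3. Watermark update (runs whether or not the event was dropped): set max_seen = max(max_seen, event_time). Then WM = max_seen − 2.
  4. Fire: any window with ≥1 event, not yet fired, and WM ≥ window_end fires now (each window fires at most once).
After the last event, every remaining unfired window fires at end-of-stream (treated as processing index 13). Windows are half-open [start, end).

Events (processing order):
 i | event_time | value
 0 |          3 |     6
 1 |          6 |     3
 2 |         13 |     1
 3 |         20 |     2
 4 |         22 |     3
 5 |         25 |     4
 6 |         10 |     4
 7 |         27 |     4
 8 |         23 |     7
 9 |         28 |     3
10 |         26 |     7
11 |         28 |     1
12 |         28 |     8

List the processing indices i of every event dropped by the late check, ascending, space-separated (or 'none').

6

i=0 t=3 v=6: → [0,10); WM=1
i=1 t=6 v=3: → [0,10); WM=4
i=2 t=13 v=1: → [10,20); WM=11; [0,10) fires=2
i=3 t=20 v=2: → [20,30); WM=18
i=4 t=22 v=3: → [20,30); WM=20; [10,20) fires=1
i=5 t=25 v=4: → [20,30); WM=23
i=6 t=10 v=4: DROP (t<23-3); WM=23
i=7 t=27 v=4: → [20,30); WM=25
i=8 t=23 v=7: → [20,30); WM=25
i=9 t=28 v=3: → [20,30); WM=26
i=10 t=26 v=7: → [20,30); WM=26
i=11 t=28 v=1: → [20,30); WM=26
i=12 t=28 v=8: → [20,30); WM=26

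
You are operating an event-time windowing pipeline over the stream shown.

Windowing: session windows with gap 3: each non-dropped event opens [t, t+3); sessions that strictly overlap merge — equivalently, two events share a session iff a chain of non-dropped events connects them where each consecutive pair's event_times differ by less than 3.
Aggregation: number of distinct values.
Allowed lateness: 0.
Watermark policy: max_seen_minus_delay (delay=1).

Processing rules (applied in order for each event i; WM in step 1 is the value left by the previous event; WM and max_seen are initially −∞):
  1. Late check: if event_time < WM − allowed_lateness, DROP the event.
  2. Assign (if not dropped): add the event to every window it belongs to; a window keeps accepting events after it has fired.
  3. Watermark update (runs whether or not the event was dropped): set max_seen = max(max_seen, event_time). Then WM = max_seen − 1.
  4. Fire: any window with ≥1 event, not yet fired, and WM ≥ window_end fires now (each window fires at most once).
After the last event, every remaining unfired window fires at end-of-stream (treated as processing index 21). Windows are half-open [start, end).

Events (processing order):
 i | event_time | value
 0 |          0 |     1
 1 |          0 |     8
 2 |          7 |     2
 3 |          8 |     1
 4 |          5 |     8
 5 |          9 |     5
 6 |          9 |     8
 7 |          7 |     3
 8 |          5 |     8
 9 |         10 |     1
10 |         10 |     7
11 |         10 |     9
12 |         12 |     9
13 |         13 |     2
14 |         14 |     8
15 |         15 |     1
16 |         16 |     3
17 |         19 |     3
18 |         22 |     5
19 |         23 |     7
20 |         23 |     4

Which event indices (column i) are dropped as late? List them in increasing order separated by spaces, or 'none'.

4 7 8

i=0 t=0 v=1: → [0,3); WM=-1
i=1 t=0 v=8: → [0,3); WM=-1
i=2 t=7 v=2: → [7,10); WM=6
i=3 t=8 v=1: → [7,11); WM=7
i=4 t=5 v=8: DROP (t<7-0); WM=7
i=5 t=9 v=5: → [7,12); WM=8
i=6 t=9 v=8: → [7,12); WM=8
i=7 t=7 v=3: DROP (t<8-0); WM=8
i=8 t=5 v=8: DROP (t<8-0); WM=8
i=9 t=10 v=1: → [7,13); WM=9
i=10 t=10 v=7: → [7,13); WM=9
i=11 t=10 v=9: → [7,13); WM=9
i=12 t=12 v=9: → [7,15); WM=11
i=13 t=13 v=2: → [7,16); WM=12
i=14 t=14 v=8: → [7,17); WM=13
i=15 t=15 v=1: → [7,18); WM=14
i=16 t=16 v=3: → [7,19); WM=15
i=17 t=19 v=3: → [19,22); WM=18
i=18 t=22 v=5: → [22,25); WM=21
i=19 t=23 v=7: → [22,26); WM=22
i=20 t=23 v=4: → [22,26); WM=22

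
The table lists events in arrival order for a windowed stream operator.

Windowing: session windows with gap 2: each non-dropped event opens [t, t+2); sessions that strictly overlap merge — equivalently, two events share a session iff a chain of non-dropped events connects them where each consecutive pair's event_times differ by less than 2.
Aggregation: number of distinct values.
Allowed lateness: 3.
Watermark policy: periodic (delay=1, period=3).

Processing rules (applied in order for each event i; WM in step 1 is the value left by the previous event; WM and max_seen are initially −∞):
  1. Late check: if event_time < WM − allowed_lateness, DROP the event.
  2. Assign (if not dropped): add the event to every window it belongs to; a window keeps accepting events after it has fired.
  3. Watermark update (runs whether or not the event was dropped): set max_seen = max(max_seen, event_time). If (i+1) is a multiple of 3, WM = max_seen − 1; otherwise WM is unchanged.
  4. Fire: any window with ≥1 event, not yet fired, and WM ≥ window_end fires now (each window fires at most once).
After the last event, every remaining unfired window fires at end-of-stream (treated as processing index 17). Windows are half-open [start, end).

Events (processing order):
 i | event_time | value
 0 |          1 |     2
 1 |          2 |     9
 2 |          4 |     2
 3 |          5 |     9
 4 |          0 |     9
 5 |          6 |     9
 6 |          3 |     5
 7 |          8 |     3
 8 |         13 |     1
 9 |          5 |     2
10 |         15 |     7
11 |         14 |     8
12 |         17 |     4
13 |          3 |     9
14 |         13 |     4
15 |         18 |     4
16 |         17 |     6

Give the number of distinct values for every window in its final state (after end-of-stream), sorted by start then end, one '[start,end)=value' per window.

i=0 t=1 v=2: → [1,3); WM=−∞
i=1 t=2 v=9: → [1,4); WM=−∞
i=2 t=4 v=2: → [4,6); WM=3
i=3 t=5 v=9: → [4,7); WM=3
i=4 t=0 v=9: → [0,4); WM=3
i=5 t=6 v=9: → [4,8); WM=5
i=6 t=3 v=5: → [0,8); WM=5
i=7 t=8 v=3: → [8,10); WM=5
i=8 t=13 v=1: → [13,15); WM=12
i=9 t=5 v=2: DROP (t<12-3); WM=12
i=10 t=15 v=7: → [15,17); WM=12
i=11 t=14 v=8: → [13,17); WM=14
i=12 t=17 v=4: → [17,19); WM=14
i=13 t=3 v=9: DROP (t<14-3); WM=14
i=14 t=13 v=4: → [13,17); WM=16
i=15 t=18 v=4: → [17,20); WM=16
i=16 t=17 v=6: → [17,20); WM=16

[0,8)=3 [8,10)=1 [13,17)=4 [17,20)=2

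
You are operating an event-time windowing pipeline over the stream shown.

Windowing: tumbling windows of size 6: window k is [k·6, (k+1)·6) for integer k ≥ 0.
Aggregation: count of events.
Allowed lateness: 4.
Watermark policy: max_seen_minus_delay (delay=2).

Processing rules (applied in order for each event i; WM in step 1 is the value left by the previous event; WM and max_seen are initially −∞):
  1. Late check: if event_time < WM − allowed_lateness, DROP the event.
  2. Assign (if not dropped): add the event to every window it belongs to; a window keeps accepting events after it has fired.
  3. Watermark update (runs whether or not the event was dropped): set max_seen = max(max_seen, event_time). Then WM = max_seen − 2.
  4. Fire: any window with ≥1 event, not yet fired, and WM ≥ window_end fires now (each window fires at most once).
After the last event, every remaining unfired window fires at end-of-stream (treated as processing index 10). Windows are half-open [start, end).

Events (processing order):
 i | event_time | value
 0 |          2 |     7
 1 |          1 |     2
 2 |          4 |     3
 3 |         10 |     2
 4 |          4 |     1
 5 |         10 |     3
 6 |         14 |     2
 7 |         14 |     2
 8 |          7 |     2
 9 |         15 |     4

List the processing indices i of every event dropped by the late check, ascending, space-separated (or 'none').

i=0 t=2 v=7: → [0,6); WM=0
i=1 t=1 v=2: → [0,6); WM=0
i=2 t=4 v=3: → [0,6); WM=2
i=3 t=10 v=2: → [6,12); WM=8; [0,6) fires=3
i=4 t=4 v=1: → [0,6); WM=8
i=5 t=10 v=3: → [6,12); WM=8
i=6 t=14 v=2: → [12,18); WM=12; [6,12) fires=2
i=7 t=14 v=2: → [12,18); WM=12
i=8 t=7 v=2: DROP (t<12-4); WM=12
i=9 t=15 v=4: → [12,18); WM=13

8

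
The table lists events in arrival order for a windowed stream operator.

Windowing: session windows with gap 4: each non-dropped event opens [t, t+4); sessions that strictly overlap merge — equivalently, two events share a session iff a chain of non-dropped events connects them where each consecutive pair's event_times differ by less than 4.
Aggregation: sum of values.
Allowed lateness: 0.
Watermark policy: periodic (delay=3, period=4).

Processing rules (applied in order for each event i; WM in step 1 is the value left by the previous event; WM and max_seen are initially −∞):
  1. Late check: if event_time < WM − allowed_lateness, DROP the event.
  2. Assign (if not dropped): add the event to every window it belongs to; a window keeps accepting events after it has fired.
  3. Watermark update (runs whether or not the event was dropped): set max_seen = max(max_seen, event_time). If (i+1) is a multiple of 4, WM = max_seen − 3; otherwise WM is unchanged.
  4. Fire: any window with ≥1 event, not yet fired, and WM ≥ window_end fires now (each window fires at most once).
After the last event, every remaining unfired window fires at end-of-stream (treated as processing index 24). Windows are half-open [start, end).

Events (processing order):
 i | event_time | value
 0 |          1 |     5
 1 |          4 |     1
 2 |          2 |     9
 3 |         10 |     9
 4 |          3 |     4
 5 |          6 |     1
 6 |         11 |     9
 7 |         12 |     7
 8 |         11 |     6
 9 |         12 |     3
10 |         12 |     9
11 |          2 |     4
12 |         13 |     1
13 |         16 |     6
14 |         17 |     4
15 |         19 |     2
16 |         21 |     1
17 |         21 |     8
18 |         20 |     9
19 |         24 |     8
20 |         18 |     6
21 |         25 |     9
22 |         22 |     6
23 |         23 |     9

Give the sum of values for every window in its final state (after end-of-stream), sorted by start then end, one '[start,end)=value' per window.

i=0 t=1 v=5: → [1,5); WM=−∞
i=1 t=4 v=1: → [1,8); WM=−∞
i=2 t=2 v=9: → [1,8); WM=−∞
i=3 t=10 v=9: → [10,14); WM=7
i=4 t=3 v=4: DROP (t<7-0); WM=7
i=5 t=6 v=1: DROP (t<7-0); WM=7
i=6 t=11 v=9: → [10,15); WM=7
i=7 t=12 v=7: → [10,16); WM=9
i=8 t=11 v=6: → [10,16); WM=9
i=9 t=12 v=3: → [10,16); WM=9
i=10 t=12 v=9: → [10,16); WM=9
i=11 t=2 v=4: DROP (t<9-0); WM=9
i=12 t=13 v=1: → [10,17); WM=9
i=13 t=16 v=6: → [10,20); WM=9
i=14 t=17 v=4: → [10,21); WM=9
i=15 t=19 v=2: → [10,23); WM=16
i=16 t=21 v=1: → [10,25); WM=16
i=17 t=21 v=8: → [10,25); WM=16
i=18 t=20 v=9: → [10,25); WM=16
i=19 t=24 v=8: → [10,28); WM=21
i=20 t=18 v=6: DROP (t<21-0); WM=21
i=21 t=25 v=9: → [10,29); WM=21
i=22 t=22 v=6: → [10,29); WM=21
i=23 t=23 v=9: → [10,29); WM=22

[1,8)=15 [10,29)=106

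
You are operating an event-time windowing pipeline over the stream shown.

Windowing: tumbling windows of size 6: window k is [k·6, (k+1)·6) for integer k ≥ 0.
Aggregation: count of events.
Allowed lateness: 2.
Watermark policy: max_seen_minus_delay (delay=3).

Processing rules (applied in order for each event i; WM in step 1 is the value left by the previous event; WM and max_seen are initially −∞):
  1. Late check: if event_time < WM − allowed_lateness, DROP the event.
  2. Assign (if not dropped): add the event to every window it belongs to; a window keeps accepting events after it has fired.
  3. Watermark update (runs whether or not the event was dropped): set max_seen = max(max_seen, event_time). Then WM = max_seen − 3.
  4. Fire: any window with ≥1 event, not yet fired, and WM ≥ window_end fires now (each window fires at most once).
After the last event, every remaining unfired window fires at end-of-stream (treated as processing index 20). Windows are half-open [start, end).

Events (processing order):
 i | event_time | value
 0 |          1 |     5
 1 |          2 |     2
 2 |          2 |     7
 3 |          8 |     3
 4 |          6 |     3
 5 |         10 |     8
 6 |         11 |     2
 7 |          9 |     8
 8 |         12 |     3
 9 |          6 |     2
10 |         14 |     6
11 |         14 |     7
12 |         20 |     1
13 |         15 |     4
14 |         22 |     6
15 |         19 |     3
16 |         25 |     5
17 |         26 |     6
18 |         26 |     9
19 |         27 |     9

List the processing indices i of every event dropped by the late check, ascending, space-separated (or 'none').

9

i=0 t=1 v=5: → [0,6); WM=-2
i=1 t=2 v=2: → [0,6); WM=-1
i=2 t=2 v=7: → [0,6); WM=-1
i=3 t=8 v=3: → [6,12); WM=5
i=4 t=6 v=3: → [6,12); WM=5
i=5 t=10 v=8: → [6,12); WM=7; [0,6) fires=3
i=6 t=11 v=2: → [6,12); WM=8
i=7 t=9 v=8: → [6,12); WM=8
i=8 t=12 v=3: → [12,18); WM=9
i=9 t=6 v=2: DROP (t<9-2); WM=9
i=10 t=14 v=6: → [12,18); WM=11
i=11 t=14 v=7: → [12,18); WM=11
i=12 t=20 v=1: → [18,24); WM=17; [6,12) fires=5
i=13 t=15 v=4: → [12,18); WM=17
i=14 t=22 v=6: → [18,24); WM=19; [12,18) fires=4
i=15 t=19 v=3: → [18,24); WM=19
i=16 t=25 v=5: → [24,30); WM=22
i=17 t=26 v=6: → [24,30); WM=23
i=18 t=26 v=9: → [24,30); WM=23
i=19 t=27 v=9: → [24,30); WM=24; [18,24) fires=3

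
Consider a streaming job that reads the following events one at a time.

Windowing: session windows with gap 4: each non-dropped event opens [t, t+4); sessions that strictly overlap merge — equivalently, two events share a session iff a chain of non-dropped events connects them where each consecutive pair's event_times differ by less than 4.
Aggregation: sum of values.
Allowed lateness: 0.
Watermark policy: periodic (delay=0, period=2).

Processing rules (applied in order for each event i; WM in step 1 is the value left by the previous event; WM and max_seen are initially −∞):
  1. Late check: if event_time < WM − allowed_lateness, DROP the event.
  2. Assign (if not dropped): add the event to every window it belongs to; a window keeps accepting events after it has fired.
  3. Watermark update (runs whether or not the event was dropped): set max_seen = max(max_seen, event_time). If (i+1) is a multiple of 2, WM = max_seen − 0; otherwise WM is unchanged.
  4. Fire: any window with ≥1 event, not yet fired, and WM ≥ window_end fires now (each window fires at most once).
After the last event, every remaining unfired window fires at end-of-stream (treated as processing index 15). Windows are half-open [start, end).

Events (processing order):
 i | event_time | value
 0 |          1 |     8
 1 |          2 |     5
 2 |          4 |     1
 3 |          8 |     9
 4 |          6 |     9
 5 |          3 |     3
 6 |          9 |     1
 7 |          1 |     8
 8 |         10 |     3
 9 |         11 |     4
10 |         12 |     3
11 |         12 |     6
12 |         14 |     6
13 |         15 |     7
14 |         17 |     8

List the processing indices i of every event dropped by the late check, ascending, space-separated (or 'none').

i=0 t=1 v=8: → [1,5); WM=−∞
i=1 t=2 v=5: → [1,6); WM=2
i=2 t=4 v=1: → [1,8); WM=2
i=3 t=8 v=9: → [8,12); WM=8
i=4 t=6 v=9: DROP (t<8-0); WM=8
i=5 t=3 v=3: DROP (t<8-0); WM=8
i=6 t=9 v=1: → [8,13); WM=8
i=7 t=1 v=8: DROP (t<8-0); WM=9
i=8 t=10 v=3: → [8,14); WM=9
i=9 t=11 v=4: → [8,15); WM=11
i=10 t=12 v=3: → [8,16); WM=11
i=11 t=12 v=6: → [8,16); WM=12
i=12 t=14 v=6: → [8,18); WM=12
i=13 t=15 v=7: → [8,19); WM=15
i=14 t=17 v=8: → [8,21); WM=15

4 5 7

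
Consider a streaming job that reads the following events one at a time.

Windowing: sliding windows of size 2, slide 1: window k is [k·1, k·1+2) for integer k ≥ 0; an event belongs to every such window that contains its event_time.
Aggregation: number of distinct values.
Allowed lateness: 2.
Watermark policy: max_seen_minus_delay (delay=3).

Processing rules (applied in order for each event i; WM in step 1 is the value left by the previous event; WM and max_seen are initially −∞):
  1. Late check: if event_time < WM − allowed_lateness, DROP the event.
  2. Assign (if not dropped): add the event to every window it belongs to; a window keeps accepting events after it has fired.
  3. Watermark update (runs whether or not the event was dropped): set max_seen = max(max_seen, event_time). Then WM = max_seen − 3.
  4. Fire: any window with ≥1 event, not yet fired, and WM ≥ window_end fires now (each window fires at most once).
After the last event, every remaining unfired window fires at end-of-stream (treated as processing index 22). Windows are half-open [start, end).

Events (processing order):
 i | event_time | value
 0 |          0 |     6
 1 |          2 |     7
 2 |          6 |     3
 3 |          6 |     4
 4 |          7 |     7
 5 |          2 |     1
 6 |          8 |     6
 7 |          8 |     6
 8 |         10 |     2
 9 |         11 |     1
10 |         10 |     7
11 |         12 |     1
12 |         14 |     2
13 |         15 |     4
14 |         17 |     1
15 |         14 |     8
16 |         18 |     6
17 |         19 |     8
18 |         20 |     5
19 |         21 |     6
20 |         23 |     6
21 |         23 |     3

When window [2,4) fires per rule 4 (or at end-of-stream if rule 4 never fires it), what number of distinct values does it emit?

1

i=0 t=0 v=6: → [0,2); WM=-3
i=1 t=2 v=7: → [2,4),[1,3); WM=-1
i=2 t=6 v=3: → [6,8),[5,7); WM=3; [0,2) fires=1 [1,3) fires=1
i=3 t=6 v=4: → [6,8),[5,7); WM=3
i=4 t=7 v=7: → [7,9),[6,8); WM=4; [2,4) fires=1
i=5 t=2 v=1: → [2,4),[1,3); WM=4
i=6 t=8 v=6: → [8,10),[7,9); WM=5
i=7 t=8 v=6: → [8,10),[7,9); WM=5
i=8 t=10 v=2: → [10,12),[9,11); WM=7; [5,7) fires=2
i=9 t=11 v=1: → [11,13),[10,12); WM=8; [6,8) fires=3
i=10 t=10 v=7: → [10,12),[9,11); WM=8
i=11 t=12 v=1: → [12,14),[11,13); WM=9; [7,9) fires=2
i=12 t=14 v=2: → [14,16),[13,15); WM=11; [8,10) fires=1 [9,11) fires=2
i=13 t=15 v=4: → [15,17),[14,16); WM=12; [10,12) fires=3
i=14 t=17 v=1: → [17,19),[16,18); WM=14; [11,13) fires=1 [12,14) fires=1
i=15 t=14 v=8: → [14,16),[13,15); WM=14
i=16 t=18 v=6: → [18,20),[17,19); WM=15; [13,15) fires=2
i=17 t=19 v=8: → [19,21),[18,20); WM=16; [14,16) fires=3
i=18 t=20 v=5: → [20,22),[19,21); WM=17; [15,17) fires=1
i=19 t=21 v=6: → [21,23),[20,22); WM=18; [16,18) fires=1
i=20 t=23 v=6: → [23,25),[22,24); WM=20; [17,19) fires=2 [18,20) fires=2
i=21 t=23 v=3: → [23,25),[22,24); WM=20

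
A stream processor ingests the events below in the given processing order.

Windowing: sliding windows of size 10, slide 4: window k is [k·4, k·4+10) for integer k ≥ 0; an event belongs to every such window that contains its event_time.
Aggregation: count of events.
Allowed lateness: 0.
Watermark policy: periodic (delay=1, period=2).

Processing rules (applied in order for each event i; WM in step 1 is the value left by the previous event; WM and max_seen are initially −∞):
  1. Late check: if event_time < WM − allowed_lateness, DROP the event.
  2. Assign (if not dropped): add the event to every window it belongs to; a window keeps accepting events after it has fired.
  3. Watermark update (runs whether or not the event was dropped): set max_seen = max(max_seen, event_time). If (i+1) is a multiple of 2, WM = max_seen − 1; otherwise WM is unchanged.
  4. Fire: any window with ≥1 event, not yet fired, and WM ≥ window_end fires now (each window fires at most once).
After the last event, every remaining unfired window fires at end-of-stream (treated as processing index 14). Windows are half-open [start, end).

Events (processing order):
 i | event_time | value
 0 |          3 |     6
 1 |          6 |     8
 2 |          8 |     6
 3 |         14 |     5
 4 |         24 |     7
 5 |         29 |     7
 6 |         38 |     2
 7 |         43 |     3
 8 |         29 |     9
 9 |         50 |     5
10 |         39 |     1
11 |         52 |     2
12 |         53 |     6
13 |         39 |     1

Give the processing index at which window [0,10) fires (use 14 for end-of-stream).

i=0 t=3 v=6: → [0,10); WM=−∞
i=1 t=6 v=8: → [4,14),[0,10); WM=5
i=2 t=8 v=6: → [8,18),[4,14),[0,10); WM=5
i=3 t=14 v=5: → [12,22),[8,18); WM=13; [0,10) fires=3
i=4 t=24 v=7: → [24,34),[20,30),[16,26); WM=13
i=5 t=29 v=7: → [28,38),[24,34),[20,30); WM=28; [4,14) fires=2 [8,18) fires=2 [12,22) fires=1 [16,26) fires=1
i=6 t=38 v=2: → [36,46),[32,42); WM=28
i=7 t=43 v=3: → [40,50),[36,46); WM=42; [20,30) fires=2 [24,34) fires=2 [28,38) fires=1 [32,42) fires=1
i=8 t=29 v=9: DROP (t<42-0); WM=42
i=9 t=50 v=5: → [48,58),[44,54); WM=49; [36,46) fires=2
i=10 t=39 v=1: DROP (t<49-0); WM=49
i=11 t=52 v=2: → [52,62),[48,58),[44,54); WM=51; [40,50) fires=1
i=12 t=53 v=6: → [52,62),[48,58),[44,54); WM=51
i=13 t=39 v=1: DROP (t<51-0); WM=52

3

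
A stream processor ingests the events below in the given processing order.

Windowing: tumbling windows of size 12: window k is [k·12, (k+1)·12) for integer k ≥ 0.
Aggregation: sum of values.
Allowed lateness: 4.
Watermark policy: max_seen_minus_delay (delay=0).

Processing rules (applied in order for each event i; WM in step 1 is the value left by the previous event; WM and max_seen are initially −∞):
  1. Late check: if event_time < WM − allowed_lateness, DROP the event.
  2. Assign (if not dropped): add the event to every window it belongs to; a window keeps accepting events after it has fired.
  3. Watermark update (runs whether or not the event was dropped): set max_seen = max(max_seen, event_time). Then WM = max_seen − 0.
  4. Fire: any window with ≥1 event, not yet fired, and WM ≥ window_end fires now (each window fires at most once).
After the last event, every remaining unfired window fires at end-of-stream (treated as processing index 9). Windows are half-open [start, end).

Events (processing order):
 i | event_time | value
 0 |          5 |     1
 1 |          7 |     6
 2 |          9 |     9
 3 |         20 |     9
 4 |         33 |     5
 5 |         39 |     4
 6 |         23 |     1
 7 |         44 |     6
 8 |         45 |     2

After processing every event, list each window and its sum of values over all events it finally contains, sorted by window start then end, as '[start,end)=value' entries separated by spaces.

i=0 t=5 v=1: → [0,12); WM=5
i=1 t=7 v=6: → [0,12); WM=7
i=2 t=9 v=9: → [0,12); WM=9
i=3 t=20 v=9: → [12,24); WM=20; [0,12) fires=16
i=4 t=33 v=5: → [24,36); WM=33; [12,24) fires=9
i=5 t=39 v=4: → [36,48); WM=39; [24,36) fires=5
i=6 t=23 v=1: DROP (t<39-4); WM=39
i=7 t=44 v=6: → [36,48); WM=44
i=8 t=45 v=2: → [36,48); WM=45

[0,12)=16 [12,24)=9 [24,36)=5 [36,48)=12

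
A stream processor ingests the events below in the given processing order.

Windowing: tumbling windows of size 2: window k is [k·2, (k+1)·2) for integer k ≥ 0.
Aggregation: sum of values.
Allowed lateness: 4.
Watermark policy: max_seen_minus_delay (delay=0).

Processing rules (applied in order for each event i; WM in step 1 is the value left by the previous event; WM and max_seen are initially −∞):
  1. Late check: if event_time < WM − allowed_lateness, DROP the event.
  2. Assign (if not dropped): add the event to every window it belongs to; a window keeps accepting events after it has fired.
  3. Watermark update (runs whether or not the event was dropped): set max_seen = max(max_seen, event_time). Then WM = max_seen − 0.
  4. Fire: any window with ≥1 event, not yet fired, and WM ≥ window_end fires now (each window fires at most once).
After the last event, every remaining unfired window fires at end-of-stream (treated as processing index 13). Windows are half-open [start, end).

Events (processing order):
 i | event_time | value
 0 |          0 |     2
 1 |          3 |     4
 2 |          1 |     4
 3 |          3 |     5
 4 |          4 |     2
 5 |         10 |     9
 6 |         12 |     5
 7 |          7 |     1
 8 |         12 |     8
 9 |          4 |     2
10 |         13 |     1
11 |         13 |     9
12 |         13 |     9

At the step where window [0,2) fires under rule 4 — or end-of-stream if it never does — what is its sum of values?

i=0 t=0 v=2: → [0,2); WM=0
i=1 t=3 v=4: → [2,4); WM=3; [0,2) fires=2
i=2 t=1 v=4: → [0,2); WM=3
i=3 t=3 v=5: → [2,4); WM=3
i=4 t=4 v=2: → [4,6); WM=4; [2,4) fires=9
i=5 t=10 v=9: → [10,12); WM=10; [4,6) fires=2
i=6 t=12 v=5: → [12,14); WM=12; [10,12) fires=9
i=7 t=7 v=1: DROP (t<12-4); WM=12
i=8 t=12 v=8: → [12,14); WM=12
i=9 t=4 v=2: DROP (t<12-4); WM=12
i=10 t=13 v=1: → [12,14); WM=13
i=11 t=13 v=9: → [12,14); WM=13
i=12 t=13 v=9: → [12,14); WM=13

2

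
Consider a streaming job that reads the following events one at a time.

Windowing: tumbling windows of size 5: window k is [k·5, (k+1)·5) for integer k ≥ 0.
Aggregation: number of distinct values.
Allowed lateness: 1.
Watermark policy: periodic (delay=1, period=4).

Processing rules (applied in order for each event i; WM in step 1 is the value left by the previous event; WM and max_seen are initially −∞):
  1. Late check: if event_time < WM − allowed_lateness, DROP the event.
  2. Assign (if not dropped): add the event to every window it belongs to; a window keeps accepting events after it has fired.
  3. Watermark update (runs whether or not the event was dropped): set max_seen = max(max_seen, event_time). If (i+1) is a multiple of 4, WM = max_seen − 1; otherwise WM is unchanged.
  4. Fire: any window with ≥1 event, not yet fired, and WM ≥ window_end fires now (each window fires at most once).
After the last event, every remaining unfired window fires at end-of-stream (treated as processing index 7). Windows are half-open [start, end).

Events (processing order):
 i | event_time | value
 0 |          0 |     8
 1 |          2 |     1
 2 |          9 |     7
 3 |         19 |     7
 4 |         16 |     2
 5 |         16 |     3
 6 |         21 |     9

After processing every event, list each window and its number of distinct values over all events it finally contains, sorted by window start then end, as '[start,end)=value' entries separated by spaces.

i=0 t=0 v=8: → [0,5); WM=−∞
i=1 t=2 v=1: → [0,5); WM=−∞
i=2 t=9 v=7: → [5,10); WM=−∞
i=3 t=19 v=7: → [15,20); WM=18; [0,5) fires=2 [5,10) fires=1
i=4 t=16 v=2: DROP (t<18-1); WM=18
i=5 t=16 v=3: DROP (t<18-1); WM=18
i=6 t=21 v=9: → [20,25); WM=18

[0,5)=2 [5,10)=1 [15,20)=1 [20,25)=1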